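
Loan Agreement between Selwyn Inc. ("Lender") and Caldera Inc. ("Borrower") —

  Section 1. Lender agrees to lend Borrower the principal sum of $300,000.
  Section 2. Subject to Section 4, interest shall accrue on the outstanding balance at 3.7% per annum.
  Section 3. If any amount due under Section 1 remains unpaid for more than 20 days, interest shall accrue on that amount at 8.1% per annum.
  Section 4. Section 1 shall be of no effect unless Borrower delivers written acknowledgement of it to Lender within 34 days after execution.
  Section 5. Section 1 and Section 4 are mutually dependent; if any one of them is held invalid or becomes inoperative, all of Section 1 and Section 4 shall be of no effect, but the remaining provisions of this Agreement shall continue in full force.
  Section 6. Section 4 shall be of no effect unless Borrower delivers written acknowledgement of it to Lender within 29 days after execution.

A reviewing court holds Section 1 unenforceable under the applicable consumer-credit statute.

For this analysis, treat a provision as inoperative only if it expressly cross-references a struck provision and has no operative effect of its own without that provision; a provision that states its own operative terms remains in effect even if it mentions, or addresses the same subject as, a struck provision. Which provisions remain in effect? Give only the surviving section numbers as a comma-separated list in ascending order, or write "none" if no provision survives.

2, 5

Section 1 is struck. The whole of Section 3 is the default interest on the principal amount, defined by reference to Section 1, so Section 3 cannot stand once Section 1 is removed. The only function of Section 4 is the acknowledgement condition for Section 1, so it cannot stand once Section 1 is removed. The only function of Section 6 is the acknowledgement condition for Section 4, so it cannot stand once Section 4 is removed. Although Section 2 refers to Section 4, its operative terms do not depend on Section 4, so it remains in effect. Section 5 declares Section 1 and Section 4 mutually dependent; since one of them has fallen, all of them are of no effect. The remainder continues in force under Section 5. That leaves Section 2 and Section 5 in effect.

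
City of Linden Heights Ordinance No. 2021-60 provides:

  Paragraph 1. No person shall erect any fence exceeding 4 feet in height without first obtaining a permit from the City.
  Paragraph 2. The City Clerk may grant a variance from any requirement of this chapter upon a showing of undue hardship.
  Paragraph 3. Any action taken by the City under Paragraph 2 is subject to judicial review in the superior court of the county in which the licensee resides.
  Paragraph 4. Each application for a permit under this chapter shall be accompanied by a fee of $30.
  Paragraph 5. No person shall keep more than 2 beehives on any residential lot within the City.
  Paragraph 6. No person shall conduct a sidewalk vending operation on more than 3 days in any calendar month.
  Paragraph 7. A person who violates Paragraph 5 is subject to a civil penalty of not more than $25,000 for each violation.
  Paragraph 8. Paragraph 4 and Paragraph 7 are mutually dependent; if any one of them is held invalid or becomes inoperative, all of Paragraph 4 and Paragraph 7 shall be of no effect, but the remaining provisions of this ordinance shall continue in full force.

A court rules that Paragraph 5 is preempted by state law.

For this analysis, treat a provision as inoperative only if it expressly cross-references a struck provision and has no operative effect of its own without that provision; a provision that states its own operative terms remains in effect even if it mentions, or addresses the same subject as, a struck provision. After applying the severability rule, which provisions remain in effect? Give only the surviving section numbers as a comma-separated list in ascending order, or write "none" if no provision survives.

Paragraph 5 is struck. Paragraph 7 merely fixes the civil penalty for violating Paragraph 5; with Paragraph 5 gone it has nothing to operate on and falls away. Paragraph 8 declares Paragraph 4 and Paragraph 7 mutually dependent; since one of them has fallen, all of them are of no effect. That brings down Paragraph 4 as well. The remainder continues in force under Paragraph 8. Paragraph 1, Paragraph 2, Paragraph 3, Paragraph 6, and Paragraph 8 remain in effect.

1, 2, 3, 6, 8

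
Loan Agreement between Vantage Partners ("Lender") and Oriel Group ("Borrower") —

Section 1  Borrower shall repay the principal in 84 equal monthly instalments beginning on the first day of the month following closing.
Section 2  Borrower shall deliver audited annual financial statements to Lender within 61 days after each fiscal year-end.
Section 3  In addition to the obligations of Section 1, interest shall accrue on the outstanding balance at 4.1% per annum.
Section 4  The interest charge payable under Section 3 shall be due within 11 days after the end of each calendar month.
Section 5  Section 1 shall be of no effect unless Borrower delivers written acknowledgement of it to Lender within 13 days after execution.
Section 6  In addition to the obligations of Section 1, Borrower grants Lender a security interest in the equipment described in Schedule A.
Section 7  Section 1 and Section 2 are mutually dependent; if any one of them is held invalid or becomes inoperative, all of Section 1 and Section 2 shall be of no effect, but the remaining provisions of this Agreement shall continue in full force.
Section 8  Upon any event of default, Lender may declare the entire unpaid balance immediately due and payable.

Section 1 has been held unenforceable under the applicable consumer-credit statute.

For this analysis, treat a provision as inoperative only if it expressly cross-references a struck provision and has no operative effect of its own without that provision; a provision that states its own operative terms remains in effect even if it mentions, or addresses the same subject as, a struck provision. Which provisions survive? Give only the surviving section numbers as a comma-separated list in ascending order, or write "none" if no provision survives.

3, 4, 6, 7, 8

Section 1 is struck. Section 5 has no operative effect of its own apart from Section 1 and is therefore inoperative. Section 3 mentions Section 1 but its own obligation stands independently of Section 1, so Section 3 is not affected. Section 6 mentions Section 1 but its own obligation stands independently of Section 1, so Section 6 is not affected. Section 7 declares Section 1 and Section 2 mutually dependent; since one of them has fallen, all of them are of no effect. That brings down Section 2 as well. The remainder continues in force under Section 7. The provisions still in force are Section 3, Section 4, Section 6, Section 7, and Section 8.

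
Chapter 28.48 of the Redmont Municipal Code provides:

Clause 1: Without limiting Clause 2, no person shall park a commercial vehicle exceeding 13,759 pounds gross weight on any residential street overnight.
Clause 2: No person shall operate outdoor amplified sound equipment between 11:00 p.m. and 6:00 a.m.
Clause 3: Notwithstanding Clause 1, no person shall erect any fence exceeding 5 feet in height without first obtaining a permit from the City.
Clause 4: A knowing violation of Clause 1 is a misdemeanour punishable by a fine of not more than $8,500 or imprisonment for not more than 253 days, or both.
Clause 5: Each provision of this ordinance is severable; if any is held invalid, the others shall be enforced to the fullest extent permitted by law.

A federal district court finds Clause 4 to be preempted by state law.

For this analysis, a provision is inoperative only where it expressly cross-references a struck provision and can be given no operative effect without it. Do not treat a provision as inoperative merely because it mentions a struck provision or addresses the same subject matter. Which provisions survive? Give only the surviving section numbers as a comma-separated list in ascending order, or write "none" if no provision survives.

Clause 4 is struck. No other provision's operative terms depend on Clause 4. Under the severability clause in Clause 5, the remaining provisions continue in force. The provisions still in force are Clause 1, Clause 2, Clause 3, and Clause 5.

1, 2, 3, 5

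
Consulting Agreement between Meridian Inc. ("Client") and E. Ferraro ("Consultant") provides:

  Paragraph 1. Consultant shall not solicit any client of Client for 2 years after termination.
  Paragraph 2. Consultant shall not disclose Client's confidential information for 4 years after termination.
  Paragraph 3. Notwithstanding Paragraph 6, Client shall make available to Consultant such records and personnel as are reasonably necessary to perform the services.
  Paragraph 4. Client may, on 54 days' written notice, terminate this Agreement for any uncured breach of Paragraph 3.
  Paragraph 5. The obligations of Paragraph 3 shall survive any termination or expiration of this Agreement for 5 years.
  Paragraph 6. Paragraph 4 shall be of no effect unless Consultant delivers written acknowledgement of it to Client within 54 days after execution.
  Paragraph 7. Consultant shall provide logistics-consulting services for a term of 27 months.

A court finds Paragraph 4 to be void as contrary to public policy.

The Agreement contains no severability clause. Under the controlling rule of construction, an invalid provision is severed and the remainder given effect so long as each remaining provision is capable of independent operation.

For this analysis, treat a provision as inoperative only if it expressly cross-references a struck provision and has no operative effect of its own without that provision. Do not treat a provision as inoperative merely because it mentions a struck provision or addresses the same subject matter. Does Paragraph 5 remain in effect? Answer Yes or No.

Yes

Paragraph 4 is struck. Paragraph 6 operates only by reference to Paragraph 4, so it falls with Paragraph 4. Paragraph 3 mentions Paragraph 6 but its own obligation stands independently of Paragraph 6, so Paragraph 3 is not affected. Under the stated default rule, only provisions that cannot operate independently fall away; the rest are enforced. That leaves Paragraph 1, Paragraph 2, Paragraph 3, Paragraph 5, and Paragraph 7 in effect. Paragraph 5 is among the surviving provisions, so the answer is yes.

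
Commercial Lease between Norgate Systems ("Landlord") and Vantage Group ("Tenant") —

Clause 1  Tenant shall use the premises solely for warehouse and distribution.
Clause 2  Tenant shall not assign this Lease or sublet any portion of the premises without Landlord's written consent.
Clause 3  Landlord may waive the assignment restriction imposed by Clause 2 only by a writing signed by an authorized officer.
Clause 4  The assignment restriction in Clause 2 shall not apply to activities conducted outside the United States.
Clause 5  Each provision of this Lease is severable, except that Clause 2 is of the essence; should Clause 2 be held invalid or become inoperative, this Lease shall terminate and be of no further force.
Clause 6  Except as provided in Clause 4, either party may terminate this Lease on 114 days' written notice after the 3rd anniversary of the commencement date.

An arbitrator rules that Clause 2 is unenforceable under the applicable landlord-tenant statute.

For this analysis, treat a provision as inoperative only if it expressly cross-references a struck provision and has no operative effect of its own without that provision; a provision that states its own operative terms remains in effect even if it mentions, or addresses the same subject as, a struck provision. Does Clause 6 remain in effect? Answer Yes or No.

Clause 2 is struck. The only function of Clause 3 is the waiver condition for Clause 2, so it cannot stand once Clause 2 is removed. Clause 4 operates only by reference to Clause 2, so it falls with Clause 2. Clause 5 makes Clause 2 an essential term, and Clause 2 is the provision held invalid; under Clause 5, the entire Lease is therefore void. No provision of the Lease survives. Clause 6 is among the inoperative provisions, so the answer is no.

No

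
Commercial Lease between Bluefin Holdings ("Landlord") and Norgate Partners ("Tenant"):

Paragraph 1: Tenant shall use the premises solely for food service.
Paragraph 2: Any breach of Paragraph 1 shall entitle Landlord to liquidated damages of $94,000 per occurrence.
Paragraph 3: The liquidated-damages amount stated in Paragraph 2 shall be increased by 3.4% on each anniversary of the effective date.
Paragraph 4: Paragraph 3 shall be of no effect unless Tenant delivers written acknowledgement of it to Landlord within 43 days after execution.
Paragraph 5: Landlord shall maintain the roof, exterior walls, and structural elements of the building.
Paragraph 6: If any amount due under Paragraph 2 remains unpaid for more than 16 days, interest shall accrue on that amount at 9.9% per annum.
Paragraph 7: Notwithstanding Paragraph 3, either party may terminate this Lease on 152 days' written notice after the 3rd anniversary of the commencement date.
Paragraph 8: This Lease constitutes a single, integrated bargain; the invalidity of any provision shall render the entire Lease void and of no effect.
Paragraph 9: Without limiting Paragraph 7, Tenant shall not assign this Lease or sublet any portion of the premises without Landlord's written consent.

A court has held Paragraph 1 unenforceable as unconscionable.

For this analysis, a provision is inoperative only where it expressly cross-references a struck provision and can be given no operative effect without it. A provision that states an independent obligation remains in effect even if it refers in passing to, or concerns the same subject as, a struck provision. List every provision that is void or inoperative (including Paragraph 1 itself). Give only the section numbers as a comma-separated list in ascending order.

Paragraph 1 is struck. Paragraph 2 does nothing except set the liquidated-damages amount by reference to Paragraph 1; with Paragraph 1 gone it has no independent effect and is inoperative. Paragraph 3 has no operative effect of its own apart from Paragraph 2 and is therefore inoperative. The whole of Paragraph 6 is the default interest on the liquidated-damages amount, defined by reference to Paragraph 2, so Paragraph 6 cannot stand once Paragraph 2 is removed. Paragraph 4 has no operative effect of its own apart from Paragraph 3 and is therefore inoperative. Paragraph 8 provides that the Lease is not severable, so the invalidity of any one provision voids the entire Lease. No provision of the Lease survives.

1, 2, 3, 4, 5, 6, 7, 8, 9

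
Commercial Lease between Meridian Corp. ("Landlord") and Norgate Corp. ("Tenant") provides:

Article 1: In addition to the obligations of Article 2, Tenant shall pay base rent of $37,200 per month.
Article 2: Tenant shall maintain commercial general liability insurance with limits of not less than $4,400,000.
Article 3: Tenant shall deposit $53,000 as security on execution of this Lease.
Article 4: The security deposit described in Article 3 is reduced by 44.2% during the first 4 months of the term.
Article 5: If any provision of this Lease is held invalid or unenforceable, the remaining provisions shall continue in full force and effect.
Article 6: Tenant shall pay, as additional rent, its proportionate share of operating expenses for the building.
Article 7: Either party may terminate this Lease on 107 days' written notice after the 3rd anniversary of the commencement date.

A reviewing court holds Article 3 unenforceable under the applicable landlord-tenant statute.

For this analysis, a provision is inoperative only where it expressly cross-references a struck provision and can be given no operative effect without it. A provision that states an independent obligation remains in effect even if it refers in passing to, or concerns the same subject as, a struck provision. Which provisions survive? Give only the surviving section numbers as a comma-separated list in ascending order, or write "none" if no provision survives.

1, 2, 5, 6, 7

Article 3 is struck. Article 4 operates only by reference to Article 3, so it falls with Article 3. Article 5 is a severability clause and preserves every provision that can still be given independent effect. The provisions still in force are Article 1, Article 2, Article 5, Article 6, and Article 7.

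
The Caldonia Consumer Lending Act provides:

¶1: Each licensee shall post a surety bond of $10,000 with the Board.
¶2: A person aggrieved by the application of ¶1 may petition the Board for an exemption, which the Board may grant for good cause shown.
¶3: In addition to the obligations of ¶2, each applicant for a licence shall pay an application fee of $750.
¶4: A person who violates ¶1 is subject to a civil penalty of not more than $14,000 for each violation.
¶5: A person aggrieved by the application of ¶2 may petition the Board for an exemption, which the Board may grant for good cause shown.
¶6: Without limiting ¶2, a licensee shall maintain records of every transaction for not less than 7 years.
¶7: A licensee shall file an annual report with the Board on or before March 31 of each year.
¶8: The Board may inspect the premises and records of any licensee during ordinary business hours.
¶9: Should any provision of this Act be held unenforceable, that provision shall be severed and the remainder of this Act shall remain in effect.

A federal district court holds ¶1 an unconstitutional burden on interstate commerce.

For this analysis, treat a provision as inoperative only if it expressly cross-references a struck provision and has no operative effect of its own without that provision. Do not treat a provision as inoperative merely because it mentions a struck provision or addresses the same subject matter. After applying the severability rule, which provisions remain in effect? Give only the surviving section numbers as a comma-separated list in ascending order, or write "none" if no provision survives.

¶1 is struck. ¶2 has no operative effect of its own apart from ¶1 and is therefore inoperative. The only function of ¶4 is the civil penalty for violating ¶1, so it cannot stand once ¶1 is removed. ¶5 has no operative effect of its own apart from ¶2 and is therefore inoperative. ¶3 mentions ¶2 but its own obligation stands independently of ¶2, so ¶3 is not affected. Although ¶6 refers to ¶2, its operative terms do not depend on ¶2, so it remains in effect. ¶9 is a severability clause and preserves every provision that can still be given independent effect. That leaves ¶3, ¶6, ¶7, ¶8, and ¶9 in effect.

3, 6, 7, 8, 9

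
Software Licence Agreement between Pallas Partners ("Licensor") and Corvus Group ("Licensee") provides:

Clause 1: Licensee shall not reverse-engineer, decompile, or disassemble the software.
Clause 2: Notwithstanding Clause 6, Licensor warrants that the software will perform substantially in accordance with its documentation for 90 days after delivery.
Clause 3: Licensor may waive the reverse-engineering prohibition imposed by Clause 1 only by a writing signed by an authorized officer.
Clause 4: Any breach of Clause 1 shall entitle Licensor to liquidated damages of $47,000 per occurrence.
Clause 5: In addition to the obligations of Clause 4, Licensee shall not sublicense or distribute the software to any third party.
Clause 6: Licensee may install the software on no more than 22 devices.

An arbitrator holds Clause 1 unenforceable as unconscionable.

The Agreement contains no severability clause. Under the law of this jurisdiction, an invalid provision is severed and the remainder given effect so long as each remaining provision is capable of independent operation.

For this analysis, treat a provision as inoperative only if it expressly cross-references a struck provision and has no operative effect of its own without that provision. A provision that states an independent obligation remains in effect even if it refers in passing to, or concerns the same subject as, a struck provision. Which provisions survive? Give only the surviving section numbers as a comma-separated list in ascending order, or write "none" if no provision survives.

2, 5, 6

Clause 1 is struck. Clause 3 merely fixes the waiver condition for Clause 1; with Clause 1 gone it has nothing to operate on and falls away. The whole of Clause 4 is the liquidated-damages amount, defined by reference to Clause 1, so Clause 4 cannot stand once Clause 1 is removed. Although Clause 5 refers to Clause 4, its operative terms do not depend on Clause 4, so it remains in effect. With no severability clause, the stated default rule severs what cannot stand and enforces each remaining provision that can operate on its own. That leaves Clause 2, Clause 5, and Clause 6 in effect.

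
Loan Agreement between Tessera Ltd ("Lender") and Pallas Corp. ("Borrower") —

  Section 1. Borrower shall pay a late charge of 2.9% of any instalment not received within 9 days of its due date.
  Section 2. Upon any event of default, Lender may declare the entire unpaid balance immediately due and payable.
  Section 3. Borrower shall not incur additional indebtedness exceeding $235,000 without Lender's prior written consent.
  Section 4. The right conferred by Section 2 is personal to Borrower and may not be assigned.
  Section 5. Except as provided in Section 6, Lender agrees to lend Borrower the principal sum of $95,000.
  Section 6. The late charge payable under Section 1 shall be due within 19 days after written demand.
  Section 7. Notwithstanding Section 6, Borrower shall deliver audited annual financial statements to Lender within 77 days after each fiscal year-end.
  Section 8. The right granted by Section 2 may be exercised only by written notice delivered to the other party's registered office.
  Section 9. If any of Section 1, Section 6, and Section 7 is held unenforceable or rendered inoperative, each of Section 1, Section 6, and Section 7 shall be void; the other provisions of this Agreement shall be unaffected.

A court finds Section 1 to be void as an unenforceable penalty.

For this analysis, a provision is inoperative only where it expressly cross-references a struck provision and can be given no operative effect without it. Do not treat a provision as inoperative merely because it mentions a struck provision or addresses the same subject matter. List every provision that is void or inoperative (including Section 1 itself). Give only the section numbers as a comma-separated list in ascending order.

Section 1 is struck. Section 6 does nothing except set the payment deadline for the late charge by reference to Section 1; with Section 1 gone it has no independent effect and is inoperative. Although Section 5 refers to Section 6, its operative terms do not depend on Section 6, so it remains in effect. Section 9 declares Section 1, Section 6, and Section 7 mutually dependent; since one of them has fallen, all of them are of no effect. That brings down Section 7 as well. The remainder continues in force under Section 9. The provisions still in force are Section 2, Section 3, Section 4, Section 5, Section 8, and Section 9.

1, 6, 7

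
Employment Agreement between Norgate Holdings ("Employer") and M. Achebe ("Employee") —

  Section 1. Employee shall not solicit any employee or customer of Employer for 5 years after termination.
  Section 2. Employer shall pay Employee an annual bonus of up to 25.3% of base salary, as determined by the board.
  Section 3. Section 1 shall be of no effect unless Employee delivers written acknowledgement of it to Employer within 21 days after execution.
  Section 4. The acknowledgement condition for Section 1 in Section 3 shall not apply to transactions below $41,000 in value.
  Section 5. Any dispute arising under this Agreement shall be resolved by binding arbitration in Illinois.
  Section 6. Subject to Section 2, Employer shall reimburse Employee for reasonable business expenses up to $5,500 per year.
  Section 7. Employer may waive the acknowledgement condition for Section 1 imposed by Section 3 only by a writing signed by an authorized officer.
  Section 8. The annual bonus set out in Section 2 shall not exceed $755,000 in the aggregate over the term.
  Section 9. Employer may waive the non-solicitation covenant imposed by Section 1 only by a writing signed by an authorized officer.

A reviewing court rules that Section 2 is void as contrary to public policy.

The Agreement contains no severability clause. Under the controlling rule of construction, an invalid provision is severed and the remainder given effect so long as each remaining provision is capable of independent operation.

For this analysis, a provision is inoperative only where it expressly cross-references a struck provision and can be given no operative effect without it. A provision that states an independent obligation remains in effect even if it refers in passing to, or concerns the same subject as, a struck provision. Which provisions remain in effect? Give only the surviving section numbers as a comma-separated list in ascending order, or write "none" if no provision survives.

1, 3, 4, 5, 6, 7, 9

Section 2 is struck. The whole of Section 8 is the aggregate cap on the annual bonus, defined by reference to Section 2, so Section 8 cannot stand once Section 2 is removed. Section 6 mentions Section 2 but its own obligation stands independently of Section 2, so Section 6 is not affected. Under the stated default rule, only provisions that cannot operate independently fall away; the rest are enforced. The provisions still in force are Section 1, Section 3, Section 4, Section 5, Section 6, Section 7, and Section 9.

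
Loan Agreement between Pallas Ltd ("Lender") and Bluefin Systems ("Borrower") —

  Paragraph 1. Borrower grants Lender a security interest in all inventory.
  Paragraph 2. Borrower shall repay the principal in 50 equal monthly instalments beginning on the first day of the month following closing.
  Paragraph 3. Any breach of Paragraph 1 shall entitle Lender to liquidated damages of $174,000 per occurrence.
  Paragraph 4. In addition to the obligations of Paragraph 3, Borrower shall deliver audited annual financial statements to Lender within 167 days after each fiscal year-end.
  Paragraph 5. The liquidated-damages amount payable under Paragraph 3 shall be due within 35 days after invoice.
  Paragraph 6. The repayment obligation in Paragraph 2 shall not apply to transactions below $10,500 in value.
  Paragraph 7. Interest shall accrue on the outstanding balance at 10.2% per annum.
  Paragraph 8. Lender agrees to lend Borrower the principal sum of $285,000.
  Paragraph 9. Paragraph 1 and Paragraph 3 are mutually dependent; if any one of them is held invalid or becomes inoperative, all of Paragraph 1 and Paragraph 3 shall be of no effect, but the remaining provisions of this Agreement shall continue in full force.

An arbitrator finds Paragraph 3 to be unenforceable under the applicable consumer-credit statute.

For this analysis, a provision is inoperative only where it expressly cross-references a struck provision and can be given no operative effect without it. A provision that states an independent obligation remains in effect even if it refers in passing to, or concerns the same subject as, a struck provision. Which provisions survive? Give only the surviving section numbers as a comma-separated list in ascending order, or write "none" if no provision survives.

Paragraph 3 is struck. Paragraph 5 operates only by reference to Paragraph 3, so it falls with Paragraph 3. Paragraph 4 mentions Paragraph 3 but its own obligation stands independently of Paragraph 3, so Paragraph 4 is not affected. Paragraph 9 declares Paragraph 1 and Paragraph 3 mutually dependent; since one of them has fallen, all of them are of no effect. That brings down Paragraph 1 as well. The remainder continues in force under Paragraph 9. Paragraph 2, Paragraph 4, Paragraph 6, Paragraph 7, Paragraph 8, and Paragraph 9 remain in effect.

2, 4, 6, 7, 8, 9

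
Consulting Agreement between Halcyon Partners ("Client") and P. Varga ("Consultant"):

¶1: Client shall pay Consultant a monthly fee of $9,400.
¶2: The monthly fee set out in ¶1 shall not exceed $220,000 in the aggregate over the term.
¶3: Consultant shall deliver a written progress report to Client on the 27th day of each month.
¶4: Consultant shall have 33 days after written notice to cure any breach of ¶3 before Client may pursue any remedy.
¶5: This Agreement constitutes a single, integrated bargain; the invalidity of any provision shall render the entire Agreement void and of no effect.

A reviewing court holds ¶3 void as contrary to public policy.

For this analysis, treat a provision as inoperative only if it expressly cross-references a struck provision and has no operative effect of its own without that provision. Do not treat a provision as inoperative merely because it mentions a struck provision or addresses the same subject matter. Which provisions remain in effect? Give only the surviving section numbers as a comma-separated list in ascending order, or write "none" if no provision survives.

none

¶3 is struck. ¶4 merely fixes the cure period for breach of ¶3; with ¶3 gone it has nothing to operate on and falls away. ¶5 provides that the Agreement is not severable, so the invalidity of any one provision voids the entire Agreement. No provision of the Agreement survives.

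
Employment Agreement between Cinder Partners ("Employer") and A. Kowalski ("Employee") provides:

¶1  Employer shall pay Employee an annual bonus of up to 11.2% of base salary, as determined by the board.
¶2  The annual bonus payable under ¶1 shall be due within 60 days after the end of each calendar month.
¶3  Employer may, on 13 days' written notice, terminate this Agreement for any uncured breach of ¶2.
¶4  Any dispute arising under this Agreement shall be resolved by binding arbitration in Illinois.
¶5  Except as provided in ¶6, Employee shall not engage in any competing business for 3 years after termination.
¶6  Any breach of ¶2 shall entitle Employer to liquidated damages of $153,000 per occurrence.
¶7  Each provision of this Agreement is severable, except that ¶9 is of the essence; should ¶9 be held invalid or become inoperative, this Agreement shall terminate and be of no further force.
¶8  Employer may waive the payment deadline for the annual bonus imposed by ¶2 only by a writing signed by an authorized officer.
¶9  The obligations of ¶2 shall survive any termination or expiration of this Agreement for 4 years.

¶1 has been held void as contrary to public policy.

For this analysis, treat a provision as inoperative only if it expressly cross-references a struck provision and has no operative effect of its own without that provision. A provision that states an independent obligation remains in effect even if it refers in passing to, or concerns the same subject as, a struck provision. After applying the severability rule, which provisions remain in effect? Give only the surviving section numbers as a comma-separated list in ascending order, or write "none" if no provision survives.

none

¶1 is struck. ¶2 does nothing except set the payment deadline for the annual bonus by reference to ¶1; with ¶1 gone it has no independent effect and is inoperative. ¶3 operates only by reference to ¶2, so it falls with ¶2. ¶6 has no operative effect of its own apart from ¶2 and is therefore inoperative. ¶8 merely fixes the waiver condition for ¶2; with ¶2 gone it has nothing to operate on and falls away. ¶9 operates only by reference to ¶2, so it falls with ¶2. ¶7 makes ¶9 an essential term, and ¶9 has been rendered inoperative by the cascade; under ¶7, the entire Agreement is therefore void. No provision of the Agreement survives.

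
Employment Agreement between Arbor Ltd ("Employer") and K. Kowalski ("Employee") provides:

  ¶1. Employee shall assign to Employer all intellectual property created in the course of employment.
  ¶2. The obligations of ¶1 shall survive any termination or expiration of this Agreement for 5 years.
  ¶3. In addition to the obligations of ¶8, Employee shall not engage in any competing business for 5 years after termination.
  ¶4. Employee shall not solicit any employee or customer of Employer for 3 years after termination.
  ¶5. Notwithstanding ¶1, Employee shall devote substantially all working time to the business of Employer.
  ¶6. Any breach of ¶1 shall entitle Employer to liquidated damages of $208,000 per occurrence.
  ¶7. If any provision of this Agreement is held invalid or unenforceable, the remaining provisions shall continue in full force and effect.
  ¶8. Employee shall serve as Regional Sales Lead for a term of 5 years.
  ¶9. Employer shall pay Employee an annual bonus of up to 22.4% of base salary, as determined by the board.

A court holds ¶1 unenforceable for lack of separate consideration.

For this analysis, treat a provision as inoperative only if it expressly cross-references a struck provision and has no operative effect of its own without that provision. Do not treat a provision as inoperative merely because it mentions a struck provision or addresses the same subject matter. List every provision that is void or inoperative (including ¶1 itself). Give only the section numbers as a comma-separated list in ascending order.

¶1 is struck. ¶2 operates only by reference to ¶1, so it falls with ¶1. The whole of ¶6 is the liquidated-damages amount, defined by reference to ¶1, so ¶6 cannot stand once ¶1 is removed. Although ¶5 refers to ¶1, its operative terms do not depend on ¶1, so it remains in effect. Under the severability clause in ¶7, the remaining provisions continue in force. ¶3, ¶4, ¶5, ¶7, ¶8, and ¶9 remain in effect.

1, 2, 6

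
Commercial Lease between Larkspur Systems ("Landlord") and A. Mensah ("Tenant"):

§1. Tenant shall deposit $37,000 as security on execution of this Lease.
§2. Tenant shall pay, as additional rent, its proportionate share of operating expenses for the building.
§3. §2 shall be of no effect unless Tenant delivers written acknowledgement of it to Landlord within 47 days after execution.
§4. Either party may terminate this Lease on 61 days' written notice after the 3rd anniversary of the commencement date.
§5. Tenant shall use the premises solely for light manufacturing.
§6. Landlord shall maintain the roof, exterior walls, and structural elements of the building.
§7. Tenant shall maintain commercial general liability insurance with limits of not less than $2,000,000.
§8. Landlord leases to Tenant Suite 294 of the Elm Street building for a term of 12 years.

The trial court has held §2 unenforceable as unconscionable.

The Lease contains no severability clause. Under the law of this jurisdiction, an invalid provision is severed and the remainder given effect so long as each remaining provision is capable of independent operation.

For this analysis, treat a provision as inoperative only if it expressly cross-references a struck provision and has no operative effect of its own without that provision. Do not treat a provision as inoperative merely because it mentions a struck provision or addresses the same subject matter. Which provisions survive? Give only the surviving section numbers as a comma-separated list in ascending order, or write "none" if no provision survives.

§2 is struck. §3 has no operative effect of its own apart from §2 and is therefore inoperative. Under the stated default rule, only provisions that cannot operate independently fall away; the rest are enforced. That leaves §1, §4, §5, §6, §7, and §8 in effect.

1, 4, 5, 6, 7, 8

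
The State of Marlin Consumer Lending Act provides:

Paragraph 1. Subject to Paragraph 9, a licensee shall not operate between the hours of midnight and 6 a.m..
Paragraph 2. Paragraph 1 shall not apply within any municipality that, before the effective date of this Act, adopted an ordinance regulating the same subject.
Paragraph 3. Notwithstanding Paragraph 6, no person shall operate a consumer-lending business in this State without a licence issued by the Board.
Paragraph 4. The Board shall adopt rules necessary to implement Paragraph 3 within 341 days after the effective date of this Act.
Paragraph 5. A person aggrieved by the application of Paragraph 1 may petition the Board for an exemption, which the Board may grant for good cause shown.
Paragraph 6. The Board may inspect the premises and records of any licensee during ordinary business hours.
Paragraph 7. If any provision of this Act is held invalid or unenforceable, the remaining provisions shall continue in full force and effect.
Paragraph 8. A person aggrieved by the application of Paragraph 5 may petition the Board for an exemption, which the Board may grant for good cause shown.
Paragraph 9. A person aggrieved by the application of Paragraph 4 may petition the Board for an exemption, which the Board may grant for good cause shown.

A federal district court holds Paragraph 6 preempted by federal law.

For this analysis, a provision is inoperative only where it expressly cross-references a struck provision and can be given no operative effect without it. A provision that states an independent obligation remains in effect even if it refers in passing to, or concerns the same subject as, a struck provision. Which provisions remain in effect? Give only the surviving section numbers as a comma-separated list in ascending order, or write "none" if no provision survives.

1, 2, 3, 4, 5, 7, 8, 9

Paragraph 6 is struck. Paragraph 3 mentions Paragraph 6 but its own obligation stands independently of Paragraph 6, so Paragraph 3 is not affected. No other provision's operative terms depend on Paragraph 6. Paragraph 7 is a severability clause and preserves every provision that can still be given independent effect. Paragraph 1, Paragraph 2, Paragraph 3, Paragraph 4, Paragraph 5, Paragraph 7, Paragraph 8, and Paragraph 9 remain in effect.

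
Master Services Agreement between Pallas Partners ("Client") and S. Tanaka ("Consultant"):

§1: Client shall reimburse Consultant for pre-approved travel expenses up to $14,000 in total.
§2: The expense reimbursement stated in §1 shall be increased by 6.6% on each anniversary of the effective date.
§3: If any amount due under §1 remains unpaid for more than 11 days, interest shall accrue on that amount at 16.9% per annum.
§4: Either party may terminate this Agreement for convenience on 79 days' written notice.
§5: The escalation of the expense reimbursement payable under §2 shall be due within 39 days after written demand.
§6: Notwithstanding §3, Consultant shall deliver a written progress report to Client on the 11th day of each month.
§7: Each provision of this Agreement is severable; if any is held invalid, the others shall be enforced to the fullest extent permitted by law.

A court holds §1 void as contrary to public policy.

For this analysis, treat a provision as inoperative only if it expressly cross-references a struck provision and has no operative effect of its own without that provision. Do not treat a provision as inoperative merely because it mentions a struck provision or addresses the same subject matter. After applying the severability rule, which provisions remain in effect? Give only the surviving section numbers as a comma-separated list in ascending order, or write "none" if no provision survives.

§1 is struck. §2 does nothing except set the escalation of the expense reimbursement by reference to §1; with §1 gone it has no independent effect and is inoperative. §3 has no operative effect of its own apart from §1 and is therefore inoperative. §5 does nothing except set the payment deadline for the escalation of the expense reimbursement by reference to §2; with §2 gone it has no independent effect and is inoperative. §6 mentions §3 but its own obligation stands independently of §3, so §6 is not affected. §7 is a severability clause and preserves every provision that can still be given independent effect. That leaves §4, §6, and §7 in effect.

4, 6, 7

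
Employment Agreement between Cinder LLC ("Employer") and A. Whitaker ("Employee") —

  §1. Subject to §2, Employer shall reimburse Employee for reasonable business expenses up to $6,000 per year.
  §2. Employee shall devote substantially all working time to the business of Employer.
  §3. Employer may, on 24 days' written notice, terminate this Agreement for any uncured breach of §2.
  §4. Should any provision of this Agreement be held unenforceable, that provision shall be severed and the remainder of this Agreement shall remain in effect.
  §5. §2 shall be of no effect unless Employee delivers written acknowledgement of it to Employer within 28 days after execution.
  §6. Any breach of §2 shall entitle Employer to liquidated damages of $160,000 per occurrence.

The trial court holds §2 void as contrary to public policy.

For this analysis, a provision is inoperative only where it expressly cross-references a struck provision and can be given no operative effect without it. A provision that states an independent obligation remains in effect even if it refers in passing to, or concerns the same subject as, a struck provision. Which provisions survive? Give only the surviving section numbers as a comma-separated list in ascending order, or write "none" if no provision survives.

1, 4

§2 is struck. §3 merely fixes the termination right for breach of §2; with §2 gone it has nothing to operate on and falls away. §5 merely fixes the acknowledgement condition for §2; with §2 gone it has nothing to operate on and falls away. §6 does nothing except set the liquidated-damages amount by reference to §2; with §2 gone it has no independent effect and is inoperative. §1 mentions §2 but its own obligation stands independently of §2, so §1 is not affected. Under the severability clause in §4, the remaining provisions continue in force. That leaves §1 and §4 in effect.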